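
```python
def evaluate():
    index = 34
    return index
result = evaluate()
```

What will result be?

Step 1: evaluate() defines index = 34 in its local scope.
Step 2: return index finds the local variable index = 34.
Step 3: result = 34

The answer is 34.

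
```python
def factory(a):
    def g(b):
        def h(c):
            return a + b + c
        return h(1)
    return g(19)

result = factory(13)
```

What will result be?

Step 1: a = 13, b = 19, c = 1 across three nested scopes.
Step 2: h() accesses all three via LEGB rule.
Step 3: result = 13 + 19 + 1 = 33

The answer is 33.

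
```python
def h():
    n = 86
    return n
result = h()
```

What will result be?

Step 1: h() defines n = 86 in its local scope.
Step 2: return n finds the local variable n = 86.
Step 3: result = 86

The answer is 86.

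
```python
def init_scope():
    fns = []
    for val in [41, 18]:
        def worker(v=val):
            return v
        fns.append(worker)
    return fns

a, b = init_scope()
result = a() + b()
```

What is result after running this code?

Step 1: Default argument v=val captures val at each iteration.
Step 2: a() returns 41 (captured at first iteration), b() returns 18 (captured at second).
Step 3: result = 41 + 18 = 59

The answer is 59.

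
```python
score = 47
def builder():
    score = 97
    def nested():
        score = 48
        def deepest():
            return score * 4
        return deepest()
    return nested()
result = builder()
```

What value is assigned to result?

Step 1: deepest() looks up score through LEGB: not local, finds score = 48 in enclosing nested().
Step 2: Returns 48 * 4 = 192.
Step 3: result = 192

The answer is 192.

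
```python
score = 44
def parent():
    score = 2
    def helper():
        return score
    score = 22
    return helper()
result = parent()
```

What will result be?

Step 1: parent() sets score = 2, then later score = 22.
Step 2: helper() is called after score is reassigned to 22. Closures capture variables by reference, not by value.
Step 3: result = 22

The answer is 22.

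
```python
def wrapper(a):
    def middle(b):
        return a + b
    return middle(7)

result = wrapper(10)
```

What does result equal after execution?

Step 1: wrapper(10) passes a = 10.
Step 2: middle(7) has b = 7, reads a = 10 from enclosing.
Step 3: result = 10 + 7 = 17

The answer is 17.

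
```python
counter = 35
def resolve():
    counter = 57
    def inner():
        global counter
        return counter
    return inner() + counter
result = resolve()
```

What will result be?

Step 1: Global counter = 35. resolve() shadows with local counter = 57.
Step 2: inner() uses global keyword, so inner() returns global counter = 35.
Step 3: resolve() returns 35 + 57 = 92

The answer is 92.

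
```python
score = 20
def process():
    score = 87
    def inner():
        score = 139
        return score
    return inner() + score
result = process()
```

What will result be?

Step 1: process() has local score = 87. inner() has local score = 139.
Step 2: inner() returns its local score = 139.
Step 3: process() returns 139 + its own score (87) = 226

The answer is 226.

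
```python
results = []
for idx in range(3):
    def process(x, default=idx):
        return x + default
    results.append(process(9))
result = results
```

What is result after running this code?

Step 1: Default argument default=idx is evaluated at function definition time.
Step 2: Each iteration creates process with default = current idx value.
Step 3: process(9) returns 9 + default. results = [9, 10, 11]

The answer is [9, 10, 11].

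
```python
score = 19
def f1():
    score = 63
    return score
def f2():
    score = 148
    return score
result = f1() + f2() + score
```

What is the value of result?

Step 1: Each function shadows global score with its own local.
Step 2: f1() returns 63, f2() returns 148.
Step 3: Global score = 19 is unchanged. result = 63 + 148 + 19 = 230

The answer is 230.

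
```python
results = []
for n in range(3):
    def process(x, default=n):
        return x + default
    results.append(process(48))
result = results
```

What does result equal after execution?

Step 1: Default argument default=n is evaluated at function definition time.
Step 2: Each iteration creates process with default = current n value.
Step 3: process(48) returns 48 + default. results = [48, 49, 50]

The answer is [48, 49, 50].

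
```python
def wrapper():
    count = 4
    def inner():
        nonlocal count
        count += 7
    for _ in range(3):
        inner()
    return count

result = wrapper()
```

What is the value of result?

Step 1: count = 4.
Step 2: inner() is called 3 times in a loop, each adding 7 via nonlocal.
Step 3: count = 4 + 7 * 3 = 25

The answer is 25.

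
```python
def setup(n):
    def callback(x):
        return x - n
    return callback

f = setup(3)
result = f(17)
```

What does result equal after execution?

Step 1: setup(3) creates a closure capturing n = 3.
Step 2: f(17) computes 17 - 3 = 14.
Step 3: result = 14

The answer is 14.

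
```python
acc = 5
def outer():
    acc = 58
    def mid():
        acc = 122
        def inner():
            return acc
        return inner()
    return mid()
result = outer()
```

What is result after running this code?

Step 1: Three levels of shadowing: global 5, outer 58, mid 122.
Step 2: inner() finds acc = 122 in enclosing mid() scope.
Step 3: result = 122

The answer is 122.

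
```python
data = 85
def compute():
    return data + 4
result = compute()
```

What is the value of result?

Step 1: data = 85 is defined globally.
Step 2: compute() looks up data from global scope = 85, then computes 85 + 4 = 89.
Step 3: result = 89

The answer is 89.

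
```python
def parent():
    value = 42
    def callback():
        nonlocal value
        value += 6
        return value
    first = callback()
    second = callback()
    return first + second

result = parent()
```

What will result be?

Step 1: value starts at 42.
Step 2: First call: value = 42 + 6 = 48, returns 48.
Step 3: Second call: value = 48 + 6 = 54, returns 54.
Step 4: result = 48 + 54 = 102

The answer is 102.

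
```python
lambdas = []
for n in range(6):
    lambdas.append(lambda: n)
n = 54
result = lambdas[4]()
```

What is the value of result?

Step 1: Lambdas capture the variable n by reference, not by value.
Step 2: After the loop, n is reassigned to 54.
Step 3: lambdas[4]() looks up the current n = 54. result = 54

The answer is 54.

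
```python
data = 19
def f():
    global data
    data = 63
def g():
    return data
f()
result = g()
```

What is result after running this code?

Step 1: data = 19.
Step 2: f() sets global data = 63.
Step 3: g() reads global data = 63. result = 63

The answer is 63.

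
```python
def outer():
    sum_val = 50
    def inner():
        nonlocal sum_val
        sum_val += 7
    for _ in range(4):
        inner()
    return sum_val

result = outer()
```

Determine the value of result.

Step 1: sum_val = 50.
Step 2: inner() is called 4 times in a loop, each adding 7 via nonlocal.
Step 3: sum_val = 50 + 7 * 4 = 78

The answer is 78.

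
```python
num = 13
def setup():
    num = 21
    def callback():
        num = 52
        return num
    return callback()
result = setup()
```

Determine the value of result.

Step 1: Three scopes define num: global (13), setup (21), callback (52).
Step 2: callback() has its own local num = 52, which shadows both enclosing and global.
Step 3: result = 52 (local wins in LEGB)

The answer is 52.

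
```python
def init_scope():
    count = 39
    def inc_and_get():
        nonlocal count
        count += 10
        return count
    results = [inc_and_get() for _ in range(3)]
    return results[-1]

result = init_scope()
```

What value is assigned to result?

Step 1: count = 39.
Step 2: Three calls to inc_and_get(), each adding 10.
Step 3: Last value = 39 + 10 * 3 = 69

The answer is 69.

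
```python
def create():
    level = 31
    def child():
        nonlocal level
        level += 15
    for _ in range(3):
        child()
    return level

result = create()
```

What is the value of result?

Step 1: level = 31.
Step 2: child() is called 3 times in a loop, each adding 15 via nonlocal.
Step 3: level = 31 + 15 * 3 = 76

The answer is 76.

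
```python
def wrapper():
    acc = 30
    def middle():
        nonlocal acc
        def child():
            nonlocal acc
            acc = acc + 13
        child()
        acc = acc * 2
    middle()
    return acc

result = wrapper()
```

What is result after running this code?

Step 1: acc = 30.
Step 2: child() adds 13: acc = 30 + 13 = 43.
Step 3: middle() doubles: acc = 43 * 2 = 86.
Step 4: result = 86

The answer is 86.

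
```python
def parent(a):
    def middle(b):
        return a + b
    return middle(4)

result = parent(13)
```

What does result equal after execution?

Step 1: parent(13) passes a = 13.
Step 2: middle(4) has b = 4, reads a = 13 from enclosing.
Step 3: result = 13 + 4 = 17

The answer is 17.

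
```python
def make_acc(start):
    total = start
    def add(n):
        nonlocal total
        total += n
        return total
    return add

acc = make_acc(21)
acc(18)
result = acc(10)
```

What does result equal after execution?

Step 1: make_acc(21) creates closure with total = 21.
Step 2: First acc(18): total = 21 + 18 = 39.
Step 3: Second acc(10): total = 39 + 10 = 49. result = 49

The answer is 49.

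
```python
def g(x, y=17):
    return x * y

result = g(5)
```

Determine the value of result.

Step 1: g(5) uses default y = 17.
Step 2: Returns 5 * 17 = 85.
Step 3: result = 85

The answer is 85.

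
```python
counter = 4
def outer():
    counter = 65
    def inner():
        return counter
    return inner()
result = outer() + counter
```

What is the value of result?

Step 1: Global counter = 4. outer() shadows with counter = 65.
Step 2: inner() returns enclosing counter = 65. outer() = 65.
Step 3: result = 65 + global counter (4) = 69

The answer is 69.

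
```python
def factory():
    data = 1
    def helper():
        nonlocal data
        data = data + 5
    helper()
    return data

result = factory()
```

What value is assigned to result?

Step 1: factory() sets data = 1.
Step 2: helper() uses nonlocal to modify data in factory's scope: data = 1 + 5 = 6.
Step 3: factory() returns the modified data = 6

The answer is 6.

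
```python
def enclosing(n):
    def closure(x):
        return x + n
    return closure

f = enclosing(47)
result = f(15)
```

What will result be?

Step 1: enclosing(47) creates a closure that captures n = 47.
Step 2: f(15) calls the closure with x = 15, returning 15 + 47 = 62.
Step 3: result = 62

The answer is 62.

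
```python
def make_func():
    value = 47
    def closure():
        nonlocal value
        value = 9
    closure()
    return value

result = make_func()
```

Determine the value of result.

Step 1: make_func() sets value = 47.
Step 2: closure() uses nonlocal to reassign value = 9.
Step 3: result = 9

The answer is 9.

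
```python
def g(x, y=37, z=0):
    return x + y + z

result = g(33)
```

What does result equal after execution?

Step 1: g(33) uses defaults y = 37, z = 0.
Step 2: Returns 33 + 37 + 0 = 70.
Step 3: result = 70

The answer is 70.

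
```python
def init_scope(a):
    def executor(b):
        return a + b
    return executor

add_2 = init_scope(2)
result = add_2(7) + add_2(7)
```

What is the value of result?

Step 1: add_2 captures a = 2.
Step 2: add_2(7) = 2 + 7 = 9, called twice.
Step 3: result = 9 + 9 = 18

The answer is 18.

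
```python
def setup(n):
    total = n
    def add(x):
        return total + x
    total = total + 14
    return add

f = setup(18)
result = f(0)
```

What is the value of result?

Step 1: setup(18) sets total = 18, then total = 18 + 14 = 32.
Step 2: Closures capture by reference, so add sees total = 32.
Step 3: f(0) returns 32 + 0 = 32

The answer is 32.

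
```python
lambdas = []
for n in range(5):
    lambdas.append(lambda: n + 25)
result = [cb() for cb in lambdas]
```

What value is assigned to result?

Step 1: All lambdas capture n by reference. After the loop, n = 4.
Step 2: Each call returns 4 + 25 = 29.
Step 3: result = [29, 29, 29, 29, 29]

The answer is [29, 29, 29, 29, 29].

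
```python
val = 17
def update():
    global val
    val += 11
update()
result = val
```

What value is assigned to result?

Step 1: val = 17 globally.
Step 2: update() modifies global val: val += 11 = 28.
Step 3: result = 28

The answer is 28.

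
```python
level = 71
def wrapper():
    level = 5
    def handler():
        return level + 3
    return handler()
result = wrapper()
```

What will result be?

Step 1: wrapper() shadows global level with level = 5.
Step 2: handler() finds level = 5 in enclosing scope, computes 5 + 3 = 8.
Step 3: result = 8

The answer is 8.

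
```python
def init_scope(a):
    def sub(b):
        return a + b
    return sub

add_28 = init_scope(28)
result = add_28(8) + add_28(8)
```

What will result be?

Step 1: add_28 captures a = 28.
Step 2: add_28(8) = 28 + 8 = 36, called twice.
Step 3: result = 36 + 36 = 72

The answer is 72.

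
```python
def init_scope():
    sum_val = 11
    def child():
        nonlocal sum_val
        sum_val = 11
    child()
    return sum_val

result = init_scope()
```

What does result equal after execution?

Step 1: init_scope() sets sum_val = 11.
Step 2: child() uses nonlocal to reassign sum_val = 11.
Step 3: result = 11

The answer is 11.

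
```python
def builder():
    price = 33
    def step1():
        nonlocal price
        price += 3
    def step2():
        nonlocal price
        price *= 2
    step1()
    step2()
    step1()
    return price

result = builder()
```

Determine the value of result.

Step 1: price = 33.
Step 2: step1(): price = 33 + 3 = 36.
Step 3: step2(): price = 36 * 2 = 72.
Step 4: step1(): price = 72 + 3 = 75. result = 75

The answer is 75.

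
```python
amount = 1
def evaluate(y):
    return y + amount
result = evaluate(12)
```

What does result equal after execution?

Step 1: amount = 1 is defined globally.
Step 2: evaluate(12) uses parameter y = 12 and looks up amount from global scope = 1.
Step 3: result = 12 + 1 = 13

The answer is 13.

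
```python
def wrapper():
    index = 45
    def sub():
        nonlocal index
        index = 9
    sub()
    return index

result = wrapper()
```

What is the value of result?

Step 1: wrapper() sets index = 45.
Step 2: sub() uses nonlocal to reassign index = 9.
Step 3: result = 9

The answer is 9.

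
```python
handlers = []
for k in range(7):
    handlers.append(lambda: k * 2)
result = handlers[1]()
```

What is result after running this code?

Step 1: All lambdas reference the same variable k (late binding).
Step 2: After the loop, k = 6. Every lambda returns k * 2.
Step 3: handlers[1]() = 6 * 2 = 12

The answer is 12.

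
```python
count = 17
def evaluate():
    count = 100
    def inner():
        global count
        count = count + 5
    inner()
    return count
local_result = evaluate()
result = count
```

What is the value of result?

Step 1: Global count = 17. evaluate() creates local count = 100.
Step 2: inner() declares global count and adds 5: global count = 17 + 5 = 22.
Step 3: evaluate() returns its local count = 100 (unaffected by inner).
Step 4: result = global count = 22

The answer is 22.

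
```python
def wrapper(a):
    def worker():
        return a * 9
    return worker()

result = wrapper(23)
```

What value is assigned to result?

Step 1: wrapper(23) binds parameter a = 23.
Step 2: worker() accesses a = 23 from enclosing scope.
Step 3: result = 23 * 9 = 207

The answer is 207.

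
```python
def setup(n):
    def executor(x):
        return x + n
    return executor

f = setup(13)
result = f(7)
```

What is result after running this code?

Step 1: setup(13) creates a closure that captures n = 13.
Step 2: f(7) calls the closure with x = 7, returning 7 + 13 = 20.
Step 3: result = 20

The answer is 20.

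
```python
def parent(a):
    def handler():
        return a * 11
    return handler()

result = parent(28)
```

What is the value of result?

Step 1: parent(28) binds parameter a = 28.
Step 2: handler() accesses a = 28 from enclosing scope.
Step 3: result = 28 * 11 = 308

The answer is 308.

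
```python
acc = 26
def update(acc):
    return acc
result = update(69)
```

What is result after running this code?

Step 1: Global acc = 26.
Step 2: update(69) takes parameter acc = 69, which shadows the global.
Step 3: result = 69

The answer is 69.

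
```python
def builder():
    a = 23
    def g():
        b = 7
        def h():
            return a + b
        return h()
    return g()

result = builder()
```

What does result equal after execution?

Step 1: builder() defines a = 23. g() defines b = 7.
Step 2: h() accesses both from enclosing scopes: a = 23, b = 7.
Step 3: result = 23 + 7 = 30

The answer is 30.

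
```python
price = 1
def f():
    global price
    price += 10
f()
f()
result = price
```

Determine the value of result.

Step 1: price = 1.
Step 2: First f(): price = 1 + 10 = 11.
Step 3: Second f(): price = 11 + 10 = 21. result = 21

The answer is 21.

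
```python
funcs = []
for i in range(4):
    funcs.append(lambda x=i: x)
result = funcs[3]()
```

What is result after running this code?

Step 1: Default argument x=i captures i's value at each iteration.
Step 2: funcs[3] captured x = 3 when i was 3.
Step 3: result = 3

The answer is 3.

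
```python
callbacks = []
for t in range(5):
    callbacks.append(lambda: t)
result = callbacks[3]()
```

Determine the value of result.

Step 1: The loop creates 5 lambdas, all referencing the same variable t.
Step 2: After the loop, t = 4 (final value).
Step 3: callbacks[3]() looks up t at call time and finds 4. This is the late binding gotcha. result = 4

The answer is 4.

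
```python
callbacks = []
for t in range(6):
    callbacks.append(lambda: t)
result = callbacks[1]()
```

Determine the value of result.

Step 1: The loop creates 6 lambdas, all referencing the same variable t.
Step 2: After the loop, t = 5 (final value).
Step 3: callbacks[1]() looks up t at call time and finds 5. This is the late binding gotcha. result = 5

The answer is 5.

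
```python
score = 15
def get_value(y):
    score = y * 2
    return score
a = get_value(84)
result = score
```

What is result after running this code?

Step 1: Global score = 15.
Step 2: get_value(84) creates local score = 84 * 2 = 168.
Step 3: Global score unchanged because no global keyword. result = 15

The answer is 15.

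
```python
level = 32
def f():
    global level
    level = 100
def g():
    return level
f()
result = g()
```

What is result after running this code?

Step 1: level = 32.
Step 2: f() sets global level = 100.
Step 3: g() reads global level = 100. result = 100

The answer is 100.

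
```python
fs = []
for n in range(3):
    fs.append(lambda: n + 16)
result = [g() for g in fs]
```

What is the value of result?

Step 1: All lambdas capture n by reference. After the loop, n = 2.
Step 2: Each call returns 2 + 16 = 18.
Step 3: result = [18, 18, 18]

The answer is [18, 18, 18].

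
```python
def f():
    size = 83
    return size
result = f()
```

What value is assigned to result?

Step 1: f() defines size = 83 in its local scope.
Step 2: return size finds the local variable size = 83.
Step 3: result = 83

The answer is 83.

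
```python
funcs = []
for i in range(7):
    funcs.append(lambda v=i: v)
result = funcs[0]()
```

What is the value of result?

Step 1: Default argument v=i captures i's value at each iteration.
Step 2: funcs[0] captured v = 0 when i was 0.
Step 3: result = 0

The answer is 0.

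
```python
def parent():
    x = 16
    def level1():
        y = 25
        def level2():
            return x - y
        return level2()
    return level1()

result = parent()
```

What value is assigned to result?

Step 1: x = 16 in parent. y = 25 in level1.
Step 2: level2() reads x = 16 and y = 25 from enclosing scopes.
Step 3: result = 16 - 25 = -9

The answer is -9.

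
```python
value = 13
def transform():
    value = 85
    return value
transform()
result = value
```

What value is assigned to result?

Step 1: Global value = 13.
Step 2: transform() creates local value = 85 (shadow, not modification).
Step 3: After transform() returns, global value is unchanged. result = 13

The answer is 13.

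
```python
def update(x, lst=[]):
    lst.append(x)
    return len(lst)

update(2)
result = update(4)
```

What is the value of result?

Step 1: Mutable default list persists between calls.
Step 2: First call: lst = [2], len = 1. Second call: lst = [2, 4], len = 2.
Step 3: result = 2

The answer is 2.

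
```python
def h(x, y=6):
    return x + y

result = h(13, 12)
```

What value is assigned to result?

Step 1: h(13, 12) overrides default y with 12.
Step 2: Returns 13 + 12 = 25.
Step 3: result = 25

The answer is 25.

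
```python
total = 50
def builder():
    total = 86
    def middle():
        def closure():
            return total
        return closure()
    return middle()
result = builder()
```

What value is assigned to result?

Step 1: builder() defines total = 86. middle() and closure() have no local total.
Step 2: closure() checks local (none), enclosing middle() (none), enclosing builder() and finds total = 86.
Step 3: result = 86

The answer is 86.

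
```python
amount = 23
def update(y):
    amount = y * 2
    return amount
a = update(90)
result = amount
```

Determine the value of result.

Step 1: Global amount = 23.
Step 2: update(90) creates local amount = 90 * 2 = 180.
Step 3: Global amount unchanged because no global keyword. result = 23

The answer is 23.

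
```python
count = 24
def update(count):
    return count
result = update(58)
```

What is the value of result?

Step 1: Global count = 24.
Step 2: update(58) takes parameter count = 58, which shadows the global.
Step 3: result = 58

The answer is 58.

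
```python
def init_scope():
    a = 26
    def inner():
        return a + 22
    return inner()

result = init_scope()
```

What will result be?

Step 1: init_scope() defines a = 26.
Step 2: inner() reads a = 26 from enclosing scope, returns 26 + 22 = 48.
Step 3: result = 48

The answer is 48.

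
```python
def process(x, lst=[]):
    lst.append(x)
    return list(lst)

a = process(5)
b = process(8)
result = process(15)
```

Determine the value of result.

Step 1: Default list is shared. list() creates copies for return values.
Step 2: Internal list grows: [5] -> [5, 8] -> [5, 8, 15].
Step 3: result = [5, 8, 15]

The answer is [5, 8, 15].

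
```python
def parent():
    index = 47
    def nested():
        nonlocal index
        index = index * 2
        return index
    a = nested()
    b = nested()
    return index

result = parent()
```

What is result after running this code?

Step 1: index starts at 47.
Step 2: First nested(): index = 47 * 2 = 94.
Step 3: Second nested(): index = 94 * 2 = 188.
Step 4: result = 188

The answer is 188.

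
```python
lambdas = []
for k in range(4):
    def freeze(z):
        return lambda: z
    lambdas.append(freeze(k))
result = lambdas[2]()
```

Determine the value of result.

Step 1: freeze(k) creates a new scope capturing z = k at call time.
Step 2: lambdas[2] = freeze(2), so its lambda captures z = 2.
Step 3: result = 2 (closure factory fixes late binding)

The answer is 2.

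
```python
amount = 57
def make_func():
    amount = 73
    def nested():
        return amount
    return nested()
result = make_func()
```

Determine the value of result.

Step 1: amount = 57 globally, but make_func() defines amount = 73 locally.
Step 2: nested() looks up amount. Not in local scope, so checks enclosing scope (make_func) and finds amount = 73.
Step 3: result = 73

The answer is 73.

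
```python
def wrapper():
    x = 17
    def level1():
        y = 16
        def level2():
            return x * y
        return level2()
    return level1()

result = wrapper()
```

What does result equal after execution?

Step 1: x = 17 in wrapper. y = 16 in level1.
Step 2: level2() reads x = 17 and y = 16 from enclosing scopes.
Step 3: result = 17 * 16 = 272

The answer is 272.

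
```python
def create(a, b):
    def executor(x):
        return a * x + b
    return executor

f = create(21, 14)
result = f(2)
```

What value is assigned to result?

Step 1: create(21, 14) captures a = 21, b = 14.
Step 2: f(2) computes 21 * 2 + 14 = 56.
Step 3: result = 56

The answer is 56.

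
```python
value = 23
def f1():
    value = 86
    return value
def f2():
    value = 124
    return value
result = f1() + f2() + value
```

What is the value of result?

Step 1: Each function shadows global value with its own local.
Step 2: f1() returns 86, f2() returns 124.
Step 3: Global value = 23 is unchanged. result = 86 + 124 + 23 = 233

The answer is 233.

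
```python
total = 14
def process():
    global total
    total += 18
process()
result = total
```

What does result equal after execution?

Step 1: total = 14 globally.
Step 2: process() modifies global total: total += 18 = 32.
Step 3: result = 32

The answer is 32.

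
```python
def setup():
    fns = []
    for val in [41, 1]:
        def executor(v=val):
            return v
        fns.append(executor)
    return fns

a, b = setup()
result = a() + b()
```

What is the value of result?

Step 1: Default argument v=val captures val at each iteration.
Step 2: a() returns 41 (captured at first iteration), b() returns 1 (captured at second).
Step 3: result = 41 + 1 = 42

The answer is 42.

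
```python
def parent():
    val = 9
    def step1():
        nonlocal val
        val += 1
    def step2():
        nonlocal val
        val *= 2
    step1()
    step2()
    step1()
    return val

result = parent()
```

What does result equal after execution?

Step 1: val = 9.
Step 2: step1(): val = 9 + 1 = 10.
Step 3: step2(): val = 10 * 2 = 20.
Step 4: step1(): val = 20 + 1 = 21. result = 21

The answer is 21.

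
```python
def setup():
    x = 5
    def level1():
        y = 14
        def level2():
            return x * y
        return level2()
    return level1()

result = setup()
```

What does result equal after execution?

Step 1: x = 5 in setup. y = 14 in level1.
Step 2: level2() reads x = 5 and y = 14 from enclosing scopes.
Step 3: result = 5 * 14 = 70

The answer is 70.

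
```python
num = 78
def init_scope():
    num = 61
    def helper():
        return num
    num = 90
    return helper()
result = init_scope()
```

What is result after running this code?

Step 1: init_scope() sets num = 61, then later num = 90.
Step 2: helper() is called after num is reassigned to 90. Closures capture variables by reference, not by value.
Step 3: result = 90

The answer is 90.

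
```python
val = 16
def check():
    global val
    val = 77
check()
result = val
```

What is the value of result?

Step 1: val = 16 globally.
Step 2: check() declares global val and sets it to 77.
Step 3: After check(), global val = 77. result = 77

The answer is 77.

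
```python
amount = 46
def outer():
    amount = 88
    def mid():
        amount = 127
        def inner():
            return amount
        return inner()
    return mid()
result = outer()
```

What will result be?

Step 1: Three levels of shadowing: global 46, outer 88, mid 127.
Step 2: inner() finds amount = 127 in enclosing mid() scope.
Step 3: result = 127

The answer is 127.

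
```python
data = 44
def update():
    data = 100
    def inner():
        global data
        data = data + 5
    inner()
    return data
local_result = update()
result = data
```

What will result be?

Step 1: Global data = 44. update() creates local data = 100.
Step 2: inner() declares global data and adds 5: global data = 44 + 5 = 49.
Step 3: update() returns its local data = 100 (unaffected by inner).
Step 4: result = global data = 49

The answer is 49.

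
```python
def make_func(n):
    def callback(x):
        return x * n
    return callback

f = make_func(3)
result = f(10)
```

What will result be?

Step 1: make_func(3) creates a closure capturing n = 3.
Step 2: f(10) computes 10 * 3 = 30.
Step 3: result = 30

The answer is 30.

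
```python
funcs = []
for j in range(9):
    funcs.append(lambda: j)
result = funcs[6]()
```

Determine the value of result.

Step 1: The loop creates 9 lambdas, all referencing the same variable j.
Step 2: After the loop, j = 8 (final value).
Step 3: funcs[6]() looks up j at call time and finds 8. This is the late binding gotcha. result = 8

The answer is 8.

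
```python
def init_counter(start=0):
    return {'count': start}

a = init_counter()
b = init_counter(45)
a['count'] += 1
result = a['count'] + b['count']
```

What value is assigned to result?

Step 1: init_counter() returns a new dict each call (immutable default 0).
Step 2: a = {'count': 0}, b = {'count': 45}.
Step 3: a['count'] += 1 = 1. result = 1 + 45 = 46

The answer is 46.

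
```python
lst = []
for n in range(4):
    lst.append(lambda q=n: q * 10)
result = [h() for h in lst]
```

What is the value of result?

Step 1: Default arg q=n captures n at each iteration.
Step 2: lst[k] has q defaulting to k, returns k * 10.
Step 3: result = [0, 10, 20, 30]

The answer is [0, 10, 20, 30].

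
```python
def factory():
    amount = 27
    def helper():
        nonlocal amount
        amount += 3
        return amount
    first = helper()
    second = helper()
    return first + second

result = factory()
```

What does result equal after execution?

Step 1: amount starts at 27.
Step 2: First call: amount = 27 + 3 = 30, returns 30.
Step 3: Second call: amount = 30 + 3 = 33, returns 33.
Step 4: result = 30 + 33 = 63

The answer is 63.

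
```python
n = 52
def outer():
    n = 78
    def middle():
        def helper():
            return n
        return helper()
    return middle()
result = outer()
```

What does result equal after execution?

Step 1: outer() defines n = 78. middle() and helper() have no local n.
Step 2: helper() checks local (none), enclosing middle() (none), enclosing outer() and finds n = 78.
Step 3: result = 78

The answer is 78.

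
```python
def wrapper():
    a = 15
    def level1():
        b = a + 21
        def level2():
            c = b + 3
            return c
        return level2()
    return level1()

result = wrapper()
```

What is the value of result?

Step 1: a = 15. b = a + 21 = 36.
Step 2: c = b + 3 = 36 + 3 = 39.
Step 3: result = 39

The answer is 39.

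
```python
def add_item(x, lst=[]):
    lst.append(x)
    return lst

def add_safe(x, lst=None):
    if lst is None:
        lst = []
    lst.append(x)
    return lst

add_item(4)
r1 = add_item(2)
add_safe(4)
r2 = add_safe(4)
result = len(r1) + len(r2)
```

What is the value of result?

Step 1: add_item shares mutable default: after 2 calls, lst = [4, 2], len = 2.
Step 2: add_safe creates fresh list each time: r2 = [4], len = 1.
Step 3: result = 2 + 1 = 3

The answer is 3.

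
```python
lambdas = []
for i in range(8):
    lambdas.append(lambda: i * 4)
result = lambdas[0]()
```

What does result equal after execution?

Step 1: All lambdas reference the same variable i (late binding).
Step 2: After the loop, i = 7. Every lambda returns i * 4.
Step 3: lambdas[0]() = 7 * 4 = 28

The answer is 28.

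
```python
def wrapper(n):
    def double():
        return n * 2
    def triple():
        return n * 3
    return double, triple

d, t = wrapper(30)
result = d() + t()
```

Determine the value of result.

Step 1: Both closures capture the same n = 30.
Step 2: d() = 30 * 2 = 60, t() = 30 * 3 = 90.
Step 3: result = 60 + 90 = 150

The answer is 150.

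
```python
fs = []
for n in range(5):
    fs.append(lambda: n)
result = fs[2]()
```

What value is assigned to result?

Step 1: The loop creates 5 lambdas, all referencing the same variable n.
Step 2: After the loop, n = 4 (final value).
Step 3: fs[2]() looks up n at call time and finds 4. This is the late binding gotcha. result = 4

The answer is 4.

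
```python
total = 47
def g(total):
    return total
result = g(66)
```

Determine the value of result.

Step 1: Global total = 47.
Step 2: g(66) takes parameter total = 66, which shadows the global.
Step 3: result = 66

The answer is 66.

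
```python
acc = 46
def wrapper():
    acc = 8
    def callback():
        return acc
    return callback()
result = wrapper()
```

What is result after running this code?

Step 1: acc = 46 globally, but wrapper() defines acc = 8 locally.
Step 2: callback() looks up acc. Not in local scope, so checks enclosing scope (wrapper) and finds acc = 8.
Step 3: result = 8

The answer is 8.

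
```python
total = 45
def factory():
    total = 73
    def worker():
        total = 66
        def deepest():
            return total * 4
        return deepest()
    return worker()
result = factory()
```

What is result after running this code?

Step 1: deepest() looks up total through LEGB: not local, finds total = 66 in enclosing worker().
Step 2: Returns 66 * 4 = 264.
Step 3: result = 264

The answer is 264.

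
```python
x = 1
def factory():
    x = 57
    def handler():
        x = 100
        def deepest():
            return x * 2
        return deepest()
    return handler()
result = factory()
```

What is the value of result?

Step 1: deepest() looks up x through LEGB: not local, finds x = 100 in enclosing handler().
Step 2: Returns 100 * 2 = 200.
Step 3: result = 200

The answer is 200.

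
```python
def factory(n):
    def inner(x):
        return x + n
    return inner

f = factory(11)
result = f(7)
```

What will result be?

Step 1: factory(11) creates a closure that captures n = 11.
Step 2: f(7) calls the closure with x = 7, returning 7 + 11 = 18.
Step 3: result = 18

The answer is 18.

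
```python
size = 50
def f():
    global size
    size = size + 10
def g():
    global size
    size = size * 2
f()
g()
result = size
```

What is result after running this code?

Step 1: size = 50.
Step 2: f() adds 10: size = 50 + 10 = 60.
Step 3: g() doubles: size = 60 * 2 = 120.
Step 4: result = 120

The answer is 120.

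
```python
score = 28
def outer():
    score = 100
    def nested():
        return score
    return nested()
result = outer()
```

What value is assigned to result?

Step 1: score = 28 globally, but outer() defines score = 100 locally.
Step 2: nested() looks up score. Not in local scope, so checks enclosing scope (outer) and finds score = 100.
Step 3: result = 100

The answer is 100.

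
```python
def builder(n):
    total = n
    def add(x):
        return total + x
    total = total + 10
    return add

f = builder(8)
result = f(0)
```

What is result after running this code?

Step 1: builder(8) sets total = 8, then total = 8 + 10 = 18.
Step 2: Closures capture by reference, so add sees total = 18.
Step 3: f(0) returns 18 + 0 = 18

The answer is 18.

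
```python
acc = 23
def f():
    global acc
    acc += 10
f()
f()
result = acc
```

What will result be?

Step 1: acc = 23.
Step 2: First f(): acc = 23 + 10 = 33.
Step 3: Second f(): acc = 33 + 10 = 43. result = 43

The answer is 43.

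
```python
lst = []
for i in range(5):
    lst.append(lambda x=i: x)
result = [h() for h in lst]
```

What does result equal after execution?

Step 1: Default arg x=i captures i at each iteration.
Step 2: Each lambda has its own default: 0, 1, ..., 4.
Step 3: result = [0, 1, 2, 3, 4]

The answer is [0, 1, 2, 3, 4].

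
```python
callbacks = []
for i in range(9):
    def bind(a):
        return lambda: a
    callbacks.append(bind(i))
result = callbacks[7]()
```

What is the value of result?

Step 1: bind(i) creates a new scope capturing a = i at call time.
Step 2: callbacks[7] = bind(7), so its lambda captures a = 7.
Step 3: result = 7 (closure factory fixes late binding)

The answer is 7.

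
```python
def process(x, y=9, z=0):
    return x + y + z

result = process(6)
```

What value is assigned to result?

Step 1: process(6) uses defaults y = 9, z = 0.
Step 2: Returns 6 + 9 + 0 = 15.
Step 3: result = 15

The answer is 15.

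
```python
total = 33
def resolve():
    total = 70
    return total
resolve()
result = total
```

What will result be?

Step 1: Global total = 33.
Step 2: resolve() creates local total = 70 (shadow, not modification).
Step 3: After resolve() returns, global total is unchanged. result = 33

The answer is 33.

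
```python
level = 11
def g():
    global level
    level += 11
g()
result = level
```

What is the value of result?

Step 1: level = 11 globally.
Step 2: g() modifies global level: level += 11 = 22.
Step 3: result = 22

The answer is 22.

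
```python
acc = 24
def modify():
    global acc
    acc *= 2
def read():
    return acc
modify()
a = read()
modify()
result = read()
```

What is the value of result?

Step 1: acc = 24.
Step 2: First modify(): acc = 24 * 2 = 48.
Step 3: Second modify(): acc = 48 * 2 = 96.
Step 4: read() returns 96

The answer is 96.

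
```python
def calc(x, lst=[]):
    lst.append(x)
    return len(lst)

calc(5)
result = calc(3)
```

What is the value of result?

Step 1: Mutable default list persists between calls.
Step 2: First call: lst = [5], len = 1. Second call: lst = [5, 3], len = 2.
Step 3: result = 2

The answer is 2.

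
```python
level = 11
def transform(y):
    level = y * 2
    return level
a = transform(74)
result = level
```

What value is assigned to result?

Step 1: Global level = 11.
Step 2: transform(74) creates local level = 74 * 2 = 148.
Step 3: Global level unchanged because no global keyword. result = 11

The answer is 11.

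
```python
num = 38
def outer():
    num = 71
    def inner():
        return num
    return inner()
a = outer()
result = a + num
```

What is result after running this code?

Step 1: outer() has local num = 71. inner() reads from enclosing.
Step 2: outer() returns 71. Global num = 38 unchanged.
Step 3: result = 71 + 38 = 109

The answer is 109.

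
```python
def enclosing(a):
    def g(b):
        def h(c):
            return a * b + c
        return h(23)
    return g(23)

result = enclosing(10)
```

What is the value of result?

Step 1: a = 10, b = 23, c = 23.
Step 2: h() computes a * b + c = 10 * 23 + 23 = 253.
Step 3: result = 253

The answer is 253.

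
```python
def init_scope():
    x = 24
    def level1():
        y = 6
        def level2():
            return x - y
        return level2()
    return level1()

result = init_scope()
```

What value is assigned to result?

Step 1: x = 24 in init_scope. y = 6 in level1.
Step 2: level2() reads x = 24 and y = 6 from enclosing scopes.
Step 3: result = 24 - 6 = 18

The answer is 18.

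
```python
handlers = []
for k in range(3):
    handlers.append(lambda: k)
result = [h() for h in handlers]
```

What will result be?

Step 1: All 3 lambdas share the same variable k.
Step 2: After the loop, k = 2.
Step 3: Each call returns 2. result = [2, 2, 2]

The answer is [2, 2, 2].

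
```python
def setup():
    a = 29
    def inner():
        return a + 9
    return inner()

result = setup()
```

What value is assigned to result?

Step 1: setup() defines a = 29.
Step 2: inner() reads a = 29 from enclosing scope, returns 29 + 9 = 38.
Step 3: result = 38

The answer is 38.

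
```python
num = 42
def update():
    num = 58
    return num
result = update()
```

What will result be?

Step 1: Global num = 42.
Step 2: update() creates local num = 58, shadowing the global.
Step 3: Returns local num = 58. result = 58

The answer is 58.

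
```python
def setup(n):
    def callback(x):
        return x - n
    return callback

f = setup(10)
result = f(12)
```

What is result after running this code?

Step 1: setup(10) creates a closure capturing n = 10.
Step 2: f(12) computes 12 - 10 = 2.
Step 3: result = 2

The answer is 2.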